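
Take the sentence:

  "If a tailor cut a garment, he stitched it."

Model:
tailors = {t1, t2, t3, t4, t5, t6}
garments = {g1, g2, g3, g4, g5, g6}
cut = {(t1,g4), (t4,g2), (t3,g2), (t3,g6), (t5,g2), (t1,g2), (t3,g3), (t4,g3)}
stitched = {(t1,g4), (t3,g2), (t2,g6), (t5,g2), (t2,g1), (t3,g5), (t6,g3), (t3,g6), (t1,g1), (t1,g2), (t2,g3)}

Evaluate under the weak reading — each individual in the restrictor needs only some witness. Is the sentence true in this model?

"it" takes "a garment" as antecedent — a donkey pronoun bound across the clause boundary.
Weak reading: every tailor t with some cut-garment has at least one cut-garment g such that stitched(t,g).
Per tailor: t1:✓  t3:✓  t4:✗  t5:✓
t4 has no witness among its cut-garments.

False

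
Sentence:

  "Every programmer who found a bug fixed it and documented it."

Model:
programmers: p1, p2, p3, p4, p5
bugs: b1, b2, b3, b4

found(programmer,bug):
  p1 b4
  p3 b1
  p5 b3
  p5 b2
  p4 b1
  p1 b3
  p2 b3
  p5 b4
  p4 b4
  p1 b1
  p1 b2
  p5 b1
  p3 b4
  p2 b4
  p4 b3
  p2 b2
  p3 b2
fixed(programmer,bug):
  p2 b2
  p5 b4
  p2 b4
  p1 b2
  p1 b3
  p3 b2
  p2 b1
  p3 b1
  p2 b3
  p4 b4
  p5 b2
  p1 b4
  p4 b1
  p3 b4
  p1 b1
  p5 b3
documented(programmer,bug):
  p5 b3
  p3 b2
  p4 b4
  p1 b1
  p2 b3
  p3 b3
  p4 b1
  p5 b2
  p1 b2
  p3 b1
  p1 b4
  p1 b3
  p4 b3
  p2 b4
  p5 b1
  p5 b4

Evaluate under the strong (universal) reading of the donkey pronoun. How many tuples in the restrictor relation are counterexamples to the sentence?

4

"it" takes "a bug" as antecedent — a donkey pronoun bound across the clause boundary.
Strong reading: for every (p,b) with found(p,b), fixed(p,b) ∧ documented(p,b).
Restrictor pairs: (p1,b1) ✓  (p1,b2) ✓  (p1,b3) ✓  (p1,b4) ✓  (p2,b2) ✗  (p2,b3) ✓  (p2,b4) ✓  (p3,b1) ✓  (p3,b2) ✓  (p3,b4) ✗  (p4,b1) ✓  (p4,b3) ✗  (p4,b4) ✓  (p5,b1) ✗  (p5,b2) ✓  (p5,b3) ✓  (p5,b4) ✓
Counterexamples (restrictor pairs failing the scope): 4.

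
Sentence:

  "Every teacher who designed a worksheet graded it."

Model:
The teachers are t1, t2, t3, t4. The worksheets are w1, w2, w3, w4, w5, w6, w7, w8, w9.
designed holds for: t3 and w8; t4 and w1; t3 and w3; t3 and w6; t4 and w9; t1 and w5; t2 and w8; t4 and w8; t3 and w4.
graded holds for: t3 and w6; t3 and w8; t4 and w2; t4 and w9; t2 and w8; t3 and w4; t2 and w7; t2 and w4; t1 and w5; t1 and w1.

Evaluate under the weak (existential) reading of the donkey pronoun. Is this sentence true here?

"it" takes "a worksheet" as antecedent — a donkey pronoun bound across the clause boundary.
Weak reading: every teacher t with some designed-worksheet has at least one designed-worksheet w such that graded(t,w).
Per teacher: t1:✓  t2:✓  t3:✓  t4:✓
Every teacher in the restrictor has a witness.

True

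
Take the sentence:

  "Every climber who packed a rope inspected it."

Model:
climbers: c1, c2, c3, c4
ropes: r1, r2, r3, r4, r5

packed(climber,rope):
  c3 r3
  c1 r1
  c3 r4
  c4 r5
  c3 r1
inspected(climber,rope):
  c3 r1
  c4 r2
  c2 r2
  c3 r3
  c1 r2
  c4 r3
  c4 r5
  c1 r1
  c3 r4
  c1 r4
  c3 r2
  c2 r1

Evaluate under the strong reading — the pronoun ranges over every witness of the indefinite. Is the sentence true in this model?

True

"it" takes "a rope" as antecedent — a donkey pronoun bound across the clause boundary.
Strong reading: for every (c,r) with packed(c,r), inspected(c,r).
Restrictor pairs: (c1,r1) ✓  (c3,r1) ✓  (c3,r3) ✓  (c3,r4) ✓  (c4,r5) ✓
Every restrictor pair satisfies the scope.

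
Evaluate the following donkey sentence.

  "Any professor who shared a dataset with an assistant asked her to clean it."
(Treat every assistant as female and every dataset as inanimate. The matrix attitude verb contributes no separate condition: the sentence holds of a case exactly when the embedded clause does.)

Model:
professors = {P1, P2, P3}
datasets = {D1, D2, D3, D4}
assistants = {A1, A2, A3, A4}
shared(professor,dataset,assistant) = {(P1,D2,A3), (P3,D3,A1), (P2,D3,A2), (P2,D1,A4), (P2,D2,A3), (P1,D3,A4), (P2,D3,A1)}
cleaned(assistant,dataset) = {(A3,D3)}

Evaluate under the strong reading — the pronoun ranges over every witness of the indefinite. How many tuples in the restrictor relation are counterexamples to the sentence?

7

"her" takes "an assistant" as antecedent and "it" takes "a dataset"; both are donkey pronouns co-varying with the restrictor.
Strong reading: for every (p,d,a) with shared(p,d,a), cleaned(a,d).
Restrictor triples: (P1,D2,A3)→cleaned(A3,D2) ✗  (P1,D3,A4)→cleaned(A4,D3) ✗  (P2,D1,A4)→cleaned(A4,D1) ✗  (P2,D2,A3)→cleaned(A3,D2) ✗  (P2,D3,A1)→cleaned(A1,D3) ✗  (P2,D3,A2)→cleaned(A2,D3) ✗  (P3,D3,A1)→cleaned(A1,D3) ✗
Counterexamples (restrictor triples failing the scope): 7.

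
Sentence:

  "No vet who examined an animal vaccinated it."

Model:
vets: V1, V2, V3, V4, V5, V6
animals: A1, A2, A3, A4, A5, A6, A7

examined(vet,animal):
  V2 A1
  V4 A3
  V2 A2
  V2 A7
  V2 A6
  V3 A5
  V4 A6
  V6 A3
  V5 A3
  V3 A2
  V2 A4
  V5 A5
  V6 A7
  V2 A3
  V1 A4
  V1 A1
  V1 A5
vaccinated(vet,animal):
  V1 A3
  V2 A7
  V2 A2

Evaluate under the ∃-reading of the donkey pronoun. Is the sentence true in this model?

False

"it" takes "an animal" as antecedent — a donkey pronoun bound across the clause boundary.
Truth condition: for no (v,a) with examined(v,a) does vaccinated(v,a) hold.
Restrictor pairs — does the scope hold? (V1,A1):fails  (V1,A4):fails  (V1,A5):fails  (V2,A1):fails  (V2,A2):holds  (V2,A3):fails  (V2,A4):fails  (V2,A6):fails  (V2,A7):holds  (V3,A2):fails  (V3,A5):fails  (V4,A3):fails  (V4,A6):fails  (V5,A3):fails  (V5,A5):fails  (V6,A3):fails  (V6,A7):fails
Scope holds for 2 pair(s), so the sentence is false.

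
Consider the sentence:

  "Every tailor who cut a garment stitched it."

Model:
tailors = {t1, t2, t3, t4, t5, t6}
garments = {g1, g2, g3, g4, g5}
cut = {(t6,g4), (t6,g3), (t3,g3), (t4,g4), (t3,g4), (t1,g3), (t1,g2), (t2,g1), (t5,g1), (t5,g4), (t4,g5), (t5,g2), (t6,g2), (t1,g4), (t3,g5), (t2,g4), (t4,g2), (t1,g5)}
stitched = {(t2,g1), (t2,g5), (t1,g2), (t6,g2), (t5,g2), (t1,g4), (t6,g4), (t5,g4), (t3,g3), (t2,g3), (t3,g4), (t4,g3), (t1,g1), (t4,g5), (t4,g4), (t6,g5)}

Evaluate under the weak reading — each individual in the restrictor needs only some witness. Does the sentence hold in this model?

"it" takes "a garment" as antecedent — a donkey pronoun bound across the clause boundary.
Weak reading: every tailor t with some cut-garment has at least one cut-garment g such that stitched(t,g).
Per tailor: t1:✓  t2:✓  t3:✓  t4:✓  t5:✓  t6:✓
Every tailor in the restrictor has a witness.

True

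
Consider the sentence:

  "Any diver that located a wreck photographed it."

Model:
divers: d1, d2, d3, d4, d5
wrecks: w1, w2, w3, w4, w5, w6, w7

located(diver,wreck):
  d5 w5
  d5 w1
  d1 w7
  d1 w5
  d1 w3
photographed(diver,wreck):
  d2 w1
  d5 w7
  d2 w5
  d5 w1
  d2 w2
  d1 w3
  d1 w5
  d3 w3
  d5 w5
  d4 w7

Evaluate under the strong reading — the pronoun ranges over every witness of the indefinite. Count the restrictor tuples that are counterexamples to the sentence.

"it" takes "a wreck" as antecedent — a donkey pronoun bound across the clause boundary.
Strong reading: for every (d,w) with located(d,w), photographed(d,w).
Restrictor pairs: (d1,w3) ✓  (d1,w5) ✓  (d1,w7) ✗  (d5,w1) ✓  (d5,w5) ✓
Counterexamples (restrictor pairs failing the scope): 1.

1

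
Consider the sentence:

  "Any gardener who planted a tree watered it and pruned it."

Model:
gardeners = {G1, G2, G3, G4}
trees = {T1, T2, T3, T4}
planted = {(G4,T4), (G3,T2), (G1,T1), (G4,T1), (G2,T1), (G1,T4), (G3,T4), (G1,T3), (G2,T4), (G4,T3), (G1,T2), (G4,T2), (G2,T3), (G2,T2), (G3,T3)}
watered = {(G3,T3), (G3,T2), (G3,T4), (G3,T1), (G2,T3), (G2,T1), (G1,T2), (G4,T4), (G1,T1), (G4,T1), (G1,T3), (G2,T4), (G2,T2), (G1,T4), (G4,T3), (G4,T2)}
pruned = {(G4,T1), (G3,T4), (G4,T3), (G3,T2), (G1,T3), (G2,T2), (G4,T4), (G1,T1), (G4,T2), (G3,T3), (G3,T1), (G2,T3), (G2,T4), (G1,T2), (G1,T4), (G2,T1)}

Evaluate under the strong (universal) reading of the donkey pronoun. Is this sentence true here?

True

"it" takes "a tree" as antecedent — a donkey pronoun bound across the clause boundary.
Strong reading: for every (g,t) with planted(g,t), watered(g,t) ∧ pruned(g,t).
Restrictor pairs: (G1,T1) ✓  (G1,T2) ✓  (G1,T3) ✓  (G1,T4) ✓  (G2,T1) ✓  (G2,T2) ✓  (G2,T3) ✓  (G2,T4) ✓  (G3,T2) ✓  (G3,T3) ✓  (G3,T4) ✓  (G4,T1) ✓  (G4,T2) ✓  (G4,T3) ✓  (G4,T4) ✓
Every restrictor pair satisfies the scope.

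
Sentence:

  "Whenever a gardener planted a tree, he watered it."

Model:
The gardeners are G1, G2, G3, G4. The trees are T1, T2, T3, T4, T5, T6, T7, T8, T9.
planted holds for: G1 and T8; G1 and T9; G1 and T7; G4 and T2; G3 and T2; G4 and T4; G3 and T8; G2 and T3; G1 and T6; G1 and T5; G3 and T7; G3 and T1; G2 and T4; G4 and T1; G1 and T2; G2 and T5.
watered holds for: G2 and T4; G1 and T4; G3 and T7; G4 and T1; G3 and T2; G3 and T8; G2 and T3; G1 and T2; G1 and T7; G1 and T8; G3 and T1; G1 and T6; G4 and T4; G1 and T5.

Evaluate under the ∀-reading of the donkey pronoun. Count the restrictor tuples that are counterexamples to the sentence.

"it" takes "a tree" as antecedent — a donkey pronoun bound across the clause boundary.
Strong reading: for every (g,t) with planted(g,t), watered(g,t).
Restrictor pairs: (G1,T2) ✓  (G1,T5) ✓  (G1,T6) ✓  (G1,T7) ✓  (G1,T8) ✓  (G1,T9) ✗  (G2,T3) ✓  (G2,T4) ✓  (G2,T5) ✗  (G3,T1) ✓  (G3,T2) ✓  (G3,T7) ✓  (G3,T8) ✓  (G4,T1) ✓  (G4,T2) ✗  (G4,T4) ✓
Counterexamples (restrictor pairs failing the scope): 3.

3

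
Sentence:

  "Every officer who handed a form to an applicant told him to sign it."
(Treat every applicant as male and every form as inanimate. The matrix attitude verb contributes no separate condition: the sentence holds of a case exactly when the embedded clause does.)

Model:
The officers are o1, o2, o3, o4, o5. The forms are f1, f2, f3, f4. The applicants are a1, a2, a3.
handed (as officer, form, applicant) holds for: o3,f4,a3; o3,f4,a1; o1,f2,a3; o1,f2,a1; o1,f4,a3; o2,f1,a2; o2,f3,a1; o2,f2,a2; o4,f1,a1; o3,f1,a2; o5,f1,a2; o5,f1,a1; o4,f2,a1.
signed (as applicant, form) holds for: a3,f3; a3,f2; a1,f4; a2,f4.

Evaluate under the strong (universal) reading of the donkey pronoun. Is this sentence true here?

False

"him" takes "an applicant" as antecedent and "it" takes "a form"; both are donkey pronouns co-varying with the restrictor.
Strong reading: for every (o,f,a) with handed(o,f,a), signed(a,f).
Restrictor triples: (o1,f2,a1)→signed(a1,f2) ✗  (o1,f2,a3)→signed(a3,f2) ✓  (o1,f4,a3)→signed(a3,f4) ✗  (o2,f1,a2)→signed(a2,f1) ✗  (o2,f2,a2)→signed(a2,f2) ✗  (o2,f3,a1)→signed(a1,f3) ✗  (o3,f1,a2)→signed(a2,f1) ✗  (o3,f4,a1)→signed(a1,f4) ✓  (o3,f4,a3)→signed(a3,f4) ✗  (o4,f1,a1)→signed(a1,f1) ✗  (o4,f2,a1)→signed(a1,f2) ✗  (o5,f1,a1)→signed(a1,f1) ✗  (o5,f1,a2)→signed(a2,f1) ✗
Counterexample: (o1,f2,a1) — signed(a1,f2) does not hold.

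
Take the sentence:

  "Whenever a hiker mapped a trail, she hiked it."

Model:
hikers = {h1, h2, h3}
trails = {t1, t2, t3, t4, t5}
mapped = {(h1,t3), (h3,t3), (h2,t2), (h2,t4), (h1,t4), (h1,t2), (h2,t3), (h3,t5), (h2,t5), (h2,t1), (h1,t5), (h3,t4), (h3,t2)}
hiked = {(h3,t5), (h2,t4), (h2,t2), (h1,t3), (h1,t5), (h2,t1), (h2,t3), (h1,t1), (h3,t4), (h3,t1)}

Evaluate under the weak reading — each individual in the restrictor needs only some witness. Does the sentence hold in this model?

"it" takes "a trail" as antecedent — a donkey pronoun bound across the clause boundary.
Weak reading: every hiker h with some mapped-trail has at least one mapped-trail t such that hiked(h,t).
Per hiker: h1:✓  h2:✓  h3:✓
Every hiker in the restrictor has a witness.

True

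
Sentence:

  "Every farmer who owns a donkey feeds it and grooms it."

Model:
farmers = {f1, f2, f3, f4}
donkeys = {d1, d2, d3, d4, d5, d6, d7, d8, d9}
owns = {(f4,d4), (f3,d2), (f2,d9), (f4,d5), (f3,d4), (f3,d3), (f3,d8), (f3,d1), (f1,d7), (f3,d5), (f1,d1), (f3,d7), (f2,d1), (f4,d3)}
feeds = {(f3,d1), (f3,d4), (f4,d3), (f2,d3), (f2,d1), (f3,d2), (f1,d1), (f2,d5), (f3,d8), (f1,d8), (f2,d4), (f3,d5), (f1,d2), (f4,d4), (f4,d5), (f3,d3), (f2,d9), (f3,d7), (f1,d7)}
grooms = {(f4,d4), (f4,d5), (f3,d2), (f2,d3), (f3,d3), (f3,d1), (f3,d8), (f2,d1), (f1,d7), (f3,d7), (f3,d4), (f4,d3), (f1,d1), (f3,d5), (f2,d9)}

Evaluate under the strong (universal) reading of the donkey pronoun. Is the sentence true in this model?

"it" takes "a donkey" as antecedent — a donkey pronoun bound across the clause boundary.
Strong reading: for every (f,d) with owns(f,d), feeds(f,d) ∧ grooms(f,d).
Restrictor pairs: (f1,d1) ✓  (f1,d7) ✓  (f2,d1) ✓  (f2,d9) ✓  (f3,d1) ✓  (f3,d2) ✓  (f3,d3) ✓  (f3,d4) ✓  (f3,d5) ✓  (f3,d7) ✓  (f3,d8) ✓  (f4,d3) ✓  (f4,d4) ✓  (f4,d5) ✓
Every restrictor pair satisfies the scope.

True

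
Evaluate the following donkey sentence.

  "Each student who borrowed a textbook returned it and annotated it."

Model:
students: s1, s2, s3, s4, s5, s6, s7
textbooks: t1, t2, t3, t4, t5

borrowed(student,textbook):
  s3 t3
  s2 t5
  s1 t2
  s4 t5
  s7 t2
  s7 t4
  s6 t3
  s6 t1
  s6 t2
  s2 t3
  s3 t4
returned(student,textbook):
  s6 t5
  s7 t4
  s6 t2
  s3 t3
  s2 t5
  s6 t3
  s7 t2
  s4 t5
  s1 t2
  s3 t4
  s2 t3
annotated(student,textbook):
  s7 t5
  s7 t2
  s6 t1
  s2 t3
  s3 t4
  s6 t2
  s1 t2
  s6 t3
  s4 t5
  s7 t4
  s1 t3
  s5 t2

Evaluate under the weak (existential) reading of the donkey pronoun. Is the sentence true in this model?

True

"it" takes "a textbook" as antecedent — a donkey pronoun bound across the clause boundary.
Weak reading: every student s with some borrowed-textbook has at least one borrowed-textbook t such that returned(s,t) ∧ annotated(s,t).
Per student: s1:✓  s2:✓  s3:✓  s4:✓  s6:✓  s7:✓
Every student in the restrictor has a witness.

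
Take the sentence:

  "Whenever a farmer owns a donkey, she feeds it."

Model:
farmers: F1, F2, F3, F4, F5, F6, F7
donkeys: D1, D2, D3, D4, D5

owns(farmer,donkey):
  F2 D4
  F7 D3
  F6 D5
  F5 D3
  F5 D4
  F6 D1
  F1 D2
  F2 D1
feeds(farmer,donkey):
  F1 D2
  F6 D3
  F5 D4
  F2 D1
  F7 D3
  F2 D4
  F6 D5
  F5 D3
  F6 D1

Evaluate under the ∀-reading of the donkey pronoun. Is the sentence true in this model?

"it" takes "a donkey" as antecedent — a donkey pronoun bound across the clause boundary.
Strong reading: for every (f,d) with owns(f,d), feeds(f,d).
Restrictor pairs: (F1,D2) ✓  (F2,D1) ✓  (F2,D4) ✓  (F5,D3) ✓  (F5,D4) ✓  (F6,D1) ✓  (F6,D5) ✓  (F7,D3) ✓
Every restrictor pair satisfies the scope.

True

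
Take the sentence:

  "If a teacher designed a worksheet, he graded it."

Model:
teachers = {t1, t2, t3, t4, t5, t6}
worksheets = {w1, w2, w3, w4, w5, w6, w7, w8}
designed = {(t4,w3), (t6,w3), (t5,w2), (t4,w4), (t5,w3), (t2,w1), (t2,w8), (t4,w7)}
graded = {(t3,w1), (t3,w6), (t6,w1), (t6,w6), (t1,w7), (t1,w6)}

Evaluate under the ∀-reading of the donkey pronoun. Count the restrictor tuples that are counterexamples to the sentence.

"it" takes "a worksheet" as antecedent — a donkey pronoun bound across the clause boundary.
Strong reading: for every (t,w) with designed(t,w), graded(t,w).
Restrictor pairs: (t2,w1) ✗  (t2,w8) ✗  (t4,w3) ✗  (t4,w4) ✗  (t4,w7) ✗  (t5,w2) ✗  (t5,w3) ✗  (t6,w3) ✗
Counterexamples (restrictor pairs failing the scope): 8.

8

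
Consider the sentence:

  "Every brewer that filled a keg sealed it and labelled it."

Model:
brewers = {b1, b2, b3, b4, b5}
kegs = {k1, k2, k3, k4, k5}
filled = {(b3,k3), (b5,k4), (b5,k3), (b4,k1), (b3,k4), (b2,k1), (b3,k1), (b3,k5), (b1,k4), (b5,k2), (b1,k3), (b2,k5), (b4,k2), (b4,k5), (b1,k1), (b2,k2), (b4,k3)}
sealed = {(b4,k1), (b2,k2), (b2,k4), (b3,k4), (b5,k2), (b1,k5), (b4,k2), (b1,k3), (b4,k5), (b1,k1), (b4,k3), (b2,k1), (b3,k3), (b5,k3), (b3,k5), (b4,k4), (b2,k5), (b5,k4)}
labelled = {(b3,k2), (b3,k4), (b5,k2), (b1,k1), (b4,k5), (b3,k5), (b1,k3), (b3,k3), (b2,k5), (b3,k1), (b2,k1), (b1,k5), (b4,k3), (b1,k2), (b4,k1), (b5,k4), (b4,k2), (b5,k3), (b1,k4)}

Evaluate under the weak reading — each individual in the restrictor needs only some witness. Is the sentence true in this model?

True

"it" takes "a keg" as antecedent — a donkey pronoun bound across the clause boundary.
Weak reading: every brewer b with some filled-keg has at least one filled-keg k such that sealed(b,k) ∧ labelled(b,k).
Per brewer: b1:✓  b2:✓  b3:✓  b4:✓  b5:✓
Every brewer in the restrictor has a witness.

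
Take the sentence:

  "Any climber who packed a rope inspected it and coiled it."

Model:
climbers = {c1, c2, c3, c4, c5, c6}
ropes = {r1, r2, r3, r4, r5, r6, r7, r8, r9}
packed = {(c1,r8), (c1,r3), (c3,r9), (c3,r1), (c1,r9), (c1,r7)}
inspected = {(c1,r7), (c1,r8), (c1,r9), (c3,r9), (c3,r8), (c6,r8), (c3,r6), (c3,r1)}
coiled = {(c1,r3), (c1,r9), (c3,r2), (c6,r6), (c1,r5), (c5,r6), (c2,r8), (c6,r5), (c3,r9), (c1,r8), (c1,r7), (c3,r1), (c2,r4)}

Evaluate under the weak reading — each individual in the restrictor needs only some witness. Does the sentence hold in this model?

"it" takes "a rope" as antecedent — a donkey pronoun bound across the clause boundary.
Weak reading: every climber c with some packed-rope has at least one packed-rope r such that inspected(c,r) ∧ coiled(c,r).
Per climber: c1:✓  c3:✓
Every climber in the restrictor has a witness.

True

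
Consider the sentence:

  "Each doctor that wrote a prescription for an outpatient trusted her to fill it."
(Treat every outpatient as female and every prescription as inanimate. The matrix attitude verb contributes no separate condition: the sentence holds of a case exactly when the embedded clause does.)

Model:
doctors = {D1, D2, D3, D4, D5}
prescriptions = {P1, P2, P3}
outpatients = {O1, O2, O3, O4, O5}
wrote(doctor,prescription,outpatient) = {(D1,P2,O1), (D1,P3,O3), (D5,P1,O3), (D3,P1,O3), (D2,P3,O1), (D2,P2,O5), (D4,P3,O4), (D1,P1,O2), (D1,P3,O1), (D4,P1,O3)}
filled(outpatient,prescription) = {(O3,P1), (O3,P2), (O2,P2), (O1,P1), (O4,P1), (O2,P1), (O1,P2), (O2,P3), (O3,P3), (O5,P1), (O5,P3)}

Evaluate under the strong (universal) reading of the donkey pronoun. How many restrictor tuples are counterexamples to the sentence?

4

"her" takes "an outpatient" as antecedent and "it" takes "a prescription"; both are donkey pronouns co-varying with the restrictor.
Strong reading: for every (d,p,o) with wrote(d,p,o), filled(o,p).
Restrictor triples: (D1,P1,O2)→filled(O2,P1) ✓  (D1,P2,O1)→filled(O1,P2) ✓  (D1,P3,O1)→filled(O1,P3) ✗  (D1,P3,O3)→filled(O3,P3) ✓  (D2,P2,O5)→filled(O5,P2) ✗  (D2,P3,O1)→filled(O1,P3) ✗  (D3,P1,O3)→filled(O3,P1) ✓  (D4,P1,O3)→filled(O3,P1) ✓  (D4,P3,O4)→filled(O4,P3) ✗  (D5,P1,O3)→filled(O3,P1) ✓
Counterexamples (restrictor triples failing the scope): 4.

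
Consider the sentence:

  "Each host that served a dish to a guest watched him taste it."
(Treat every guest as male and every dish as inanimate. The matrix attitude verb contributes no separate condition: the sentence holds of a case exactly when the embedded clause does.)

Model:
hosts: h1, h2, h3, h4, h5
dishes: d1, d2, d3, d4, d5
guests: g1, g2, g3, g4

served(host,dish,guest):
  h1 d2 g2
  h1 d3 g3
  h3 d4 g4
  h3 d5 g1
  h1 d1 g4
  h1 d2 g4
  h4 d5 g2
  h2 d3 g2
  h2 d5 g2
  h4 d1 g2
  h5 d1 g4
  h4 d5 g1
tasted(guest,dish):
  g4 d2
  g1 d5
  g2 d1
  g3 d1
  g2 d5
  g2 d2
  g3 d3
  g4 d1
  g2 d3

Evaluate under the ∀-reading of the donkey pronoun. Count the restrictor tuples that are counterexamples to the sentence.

1

"him" takes "a guest" as antecedent and "it" takes "a dish"; both are donkey pronouns co-varying with the restrictor.
Strong reading: for every (h,d,g) with served(h,d,g), tasted(g,d).
Restrictor triples: (h1,d1,g4)→tasted(g4,d1) ✓  (h1,d2,g2)→tasted(g2,d2) ✓  (h1,d2,g4)→tasted(g4,d2) ✓  (h1,d3,g3)→tasted(g3,d3) ✓  (h2,d3,g2)→tasted(g2,d3) ✓  (h2,d5,g2)→tasted(g2,d5) ✓  (h3,d4,g4)→tasted(g4,d4) ✗  (h3,d5,g1)→tasted(g1,d5) ✓  (h4,d1,g2)→tasted(g2,d1) ✓  (h4,d5,g1)→tasted(g1,d5) ✓  (h4,d5,g2)→tasted(g2,d5) ✓  (h5,d1,g4)→tasted(g4,d1) ✓
Counterexamples (restrictor triples failing the scope): 1.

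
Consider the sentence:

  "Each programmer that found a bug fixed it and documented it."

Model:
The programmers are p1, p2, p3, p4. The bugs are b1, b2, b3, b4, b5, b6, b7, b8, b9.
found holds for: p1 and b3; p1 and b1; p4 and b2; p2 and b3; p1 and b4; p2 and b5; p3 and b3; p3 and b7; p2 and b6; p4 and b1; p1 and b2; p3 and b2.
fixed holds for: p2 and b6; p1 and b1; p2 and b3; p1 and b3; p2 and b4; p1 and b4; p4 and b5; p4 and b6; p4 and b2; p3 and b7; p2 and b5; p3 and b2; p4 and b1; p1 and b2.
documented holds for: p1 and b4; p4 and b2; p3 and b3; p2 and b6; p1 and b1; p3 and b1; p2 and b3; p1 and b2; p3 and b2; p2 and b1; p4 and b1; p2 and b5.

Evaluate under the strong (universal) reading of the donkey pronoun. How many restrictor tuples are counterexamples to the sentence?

"it" takes "a bug" as antecedent — a donkey pronoun bound across the clause boundary.
Strong reading: for every (p,b) with found(p,b), fixed(p,b) ∧ documented(p,b).
Restrictor pairs: (p1,b1) ✓  (p1,b2) ✓  (p1,b3) ✗  (p1,b4) ✓  (p2,b3) ✓  (p2,b5) ✓  (p2,b6) ✓  (p3,b2) ✓  (p3,b3) ✗  (p3,b7) ✗  (p4,b1) ✓  (p4,b2) ✓
Counterexamples (restrictor pairs failing the scope): 3.

3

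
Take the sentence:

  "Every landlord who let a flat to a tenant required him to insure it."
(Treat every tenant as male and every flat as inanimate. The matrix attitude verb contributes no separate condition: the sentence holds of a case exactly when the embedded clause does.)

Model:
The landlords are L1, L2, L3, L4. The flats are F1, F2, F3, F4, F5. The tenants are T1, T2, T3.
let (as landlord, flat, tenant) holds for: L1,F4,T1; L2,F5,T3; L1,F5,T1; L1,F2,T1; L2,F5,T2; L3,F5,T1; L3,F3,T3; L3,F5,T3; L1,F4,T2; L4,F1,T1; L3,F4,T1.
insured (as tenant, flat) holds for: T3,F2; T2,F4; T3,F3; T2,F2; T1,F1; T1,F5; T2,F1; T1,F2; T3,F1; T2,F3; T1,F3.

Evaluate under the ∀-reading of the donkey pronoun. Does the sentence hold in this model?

False

"him" takes "a tenant" as antecedent and "it" takes "a flat"; both are donkey pronouns co-varying with the restrictor.
Strong reading: for every (l,f,t) with let(l,f,t), insured(t,f).
Restrictor triples: (L1,F2,T1)→insured(T1,F2) ✓  (L1,F4,T1)→insured(T1,F4) ✗  (L1,F4,T2)→insured(T2,F4) ✓  (L1,F5,T1)→insured(T1,F5) ✓  (L2,F5,T2)→insured(T2,F5) ✗  (L2,F5,T3)→insured(T3,F5) ✗  (L3,F3,T3)→insured(T3,F3) ✓  (L3,F4,T1)→insured(T1,F4) ✗  (L3,F5,T1)→insured(T1,F5) ✓  (L3,F5,T3)→insured(T3,F5) ✗  (L4,F1,T1)→insured(T1,F1) ✓
Counterexample: (L1,F4,T1) — insured(T1,F4) does not hold.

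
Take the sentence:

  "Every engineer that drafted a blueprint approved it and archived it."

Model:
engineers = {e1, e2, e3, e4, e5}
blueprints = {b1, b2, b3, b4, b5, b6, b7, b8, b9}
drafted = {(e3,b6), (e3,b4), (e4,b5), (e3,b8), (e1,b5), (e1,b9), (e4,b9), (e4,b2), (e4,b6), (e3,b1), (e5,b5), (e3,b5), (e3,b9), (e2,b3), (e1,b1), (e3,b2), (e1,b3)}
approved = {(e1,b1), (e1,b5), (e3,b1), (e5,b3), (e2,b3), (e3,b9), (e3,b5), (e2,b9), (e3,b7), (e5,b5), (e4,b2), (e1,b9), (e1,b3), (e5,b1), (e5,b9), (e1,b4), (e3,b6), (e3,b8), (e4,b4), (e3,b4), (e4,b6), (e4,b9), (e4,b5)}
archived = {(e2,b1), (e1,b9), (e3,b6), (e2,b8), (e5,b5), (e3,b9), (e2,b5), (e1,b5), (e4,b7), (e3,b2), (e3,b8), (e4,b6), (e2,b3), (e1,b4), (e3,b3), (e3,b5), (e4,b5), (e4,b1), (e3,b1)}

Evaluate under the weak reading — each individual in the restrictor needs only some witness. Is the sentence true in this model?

"it" takes "a blueprint" as antecedent — a donkey pronoun bound across the clause boundary.
Weak reading: every engineer e with some drafted-blueprint has at least one drafted-blueprint b such that approved(e,b) ∧ archived(e,b).
Per engineer: e1:✓  e2:✓  e3:✓  e4:✓  e5:✓
Every engineer in the restrictor has a witness.

True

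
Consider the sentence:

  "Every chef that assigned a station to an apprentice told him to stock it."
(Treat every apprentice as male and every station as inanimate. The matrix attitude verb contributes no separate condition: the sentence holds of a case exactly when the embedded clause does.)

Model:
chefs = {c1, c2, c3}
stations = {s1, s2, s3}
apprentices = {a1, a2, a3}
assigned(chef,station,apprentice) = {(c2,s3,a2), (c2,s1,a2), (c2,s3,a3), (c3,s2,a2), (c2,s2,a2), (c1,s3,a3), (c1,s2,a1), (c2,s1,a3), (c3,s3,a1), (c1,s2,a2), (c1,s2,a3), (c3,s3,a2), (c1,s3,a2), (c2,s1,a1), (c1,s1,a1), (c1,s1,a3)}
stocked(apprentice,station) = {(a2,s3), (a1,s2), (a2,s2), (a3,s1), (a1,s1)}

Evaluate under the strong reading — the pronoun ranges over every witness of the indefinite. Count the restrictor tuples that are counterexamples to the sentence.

5

"him" takes "an apprentice" as antecedent and "it" takes "a station"; both are donkey pronouns co-varying with the restrictor.
Strong reading: for every (c,s,a) with assigned(c,s,a), stocked(a,s).
Restrictor triples: (c1,s1,a1)→stocked(a1,s1) ✓  (c1,s1,a3)→stocked(a3,s1) ✓  (c1,s2,a1)→stocked(a1,s2) ✓  (c1,s2,a2)→stocked(a2,s2) ✓  (c1,s2,a3)→stocked(a3,s2) ✗  (c1,s3,a2)→stocked(a2,s3) ✓  (c1,s3,a3)→stocked(a3,s3) ✗  (c2,s1,a1)→stocked(a1,s1) ✓  (c2,s1,a2)→stocked(a2,s1) ✗  (c2,s1,a3)→stocked(a3,s1) ✓  (c2,s2,a2)→stocked(a2,s2) ✓  (c2,s3,a2)→stocked(a2,s3) ✓  (c2,s3,a3)→stocked(a3,s3) ✗  (c3,s2,a2)→stocked(a2,s2) ✓  (c3,s3,a1)→stocked(a1,s3) ✗  (c3,s3,a2)→stocked(a2,s3) ✓
Counterexamples (restrictor triples failing the scope): 5.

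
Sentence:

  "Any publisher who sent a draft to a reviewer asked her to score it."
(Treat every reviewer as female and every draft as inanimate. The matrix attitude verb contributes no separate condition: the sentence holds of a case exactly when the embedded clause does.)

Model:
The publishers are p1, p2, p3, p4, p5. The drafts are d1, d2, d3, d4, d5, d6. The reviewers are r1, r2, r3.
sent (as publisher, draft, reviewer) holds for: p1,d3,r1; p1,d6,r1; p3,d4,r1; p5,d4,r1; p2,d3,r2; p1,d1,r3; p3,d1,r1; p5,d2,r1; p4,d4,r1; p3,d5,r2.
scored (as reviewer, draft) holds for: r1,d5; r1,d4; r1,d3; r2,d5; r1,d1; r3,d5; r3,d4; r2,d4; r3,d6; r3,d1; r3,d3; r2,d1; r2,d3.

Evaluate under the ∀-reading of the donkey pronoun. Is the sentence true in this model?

"her" takes "a reviewer" as antecedent and "it" takes "a draft"; both are donkey pronouns co-varying with the restrictor.
Strong reading: for every (p,d,r) with sent(p,d,r), scored(r,d).
Restrictor triples: (p1,d1,r3)→scored(r3,d1) ✓  (p1,d3,r1)→scored(r1,d3) ✓  (p1,d6,r1)→scored(r1,d6) ✗  (p2,d3,r2)→scored(r2,d3) ✓  (p3,d1,r1)→scored(r1,d1) ✓  (p3,d4,r1)→scored(r1,d4) ✓  (p3,d5,r2)→scored(r2,d5) ✓  (p4,d4,r1)→scored(r1,d4) ✓  (p5,d2,r1)→scored(r1,d2) ✗  (p5,d4,r1)→scored(r1,d4) ✓
Counterexample: (p1,d6,r1) — scored(r1,d6) does not hold.

False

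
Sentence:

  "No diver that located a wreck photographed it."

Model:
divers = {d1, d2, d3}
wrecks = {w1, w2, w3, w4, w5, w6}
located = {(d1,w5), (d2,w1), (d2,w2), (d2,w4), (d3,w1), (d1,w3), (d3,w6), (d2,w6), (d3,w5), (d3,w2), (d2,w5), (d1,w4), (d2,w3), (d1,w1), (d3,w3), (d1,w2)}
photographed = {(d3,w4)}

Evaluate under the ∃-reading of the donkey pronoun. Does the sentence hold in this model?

True

"it" takes "a wreck" as antecedent — a donkey pronoun bound across the clause boundary.
Truth condition: for no (d,w) with located(d,w) does photographed(d,w) hold.
Restrictor pairs — does the scope hold? (d1,w1):fails  (d1,w2):fails  (d1,w3):fails  (d1,w4):fails  (d1,w5):fails  (d2,w1):fails  (d2,w2):fails  (d2,w3):fails  (d2,w4):fails  (d2,w5):fails  (d2,w6):fails  (d3,w1):fails  (d3,w2):fails  (d3,w3):fails  (d3,w5):fails  (d3,w6):fails
Scope holds for no restrictor pair, so the sentence is true.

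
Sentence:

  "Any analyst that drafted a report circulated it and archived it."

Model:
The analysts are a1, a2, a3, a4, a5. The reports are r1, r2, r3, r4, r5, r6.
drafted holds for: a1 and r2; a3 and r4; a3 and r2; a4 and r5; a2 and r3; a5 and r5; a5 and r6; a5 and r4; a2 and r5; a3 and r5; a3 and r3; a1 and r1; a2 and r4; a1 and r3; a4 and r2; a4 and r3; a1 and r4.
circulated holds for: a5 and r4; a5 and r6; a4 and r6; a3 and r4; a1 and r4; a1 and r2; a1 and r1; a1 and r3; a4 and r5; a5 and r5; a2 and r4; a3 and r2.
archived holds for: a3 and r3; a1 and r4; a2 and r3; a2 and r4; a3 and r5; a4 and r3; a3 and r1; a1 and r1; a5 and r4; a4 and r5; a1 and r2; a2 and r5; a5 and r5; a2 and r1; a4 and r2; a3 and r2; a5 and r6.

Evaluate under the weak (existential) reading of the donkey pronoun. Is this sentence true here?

"it" takes "a report" as antecedent — a donkey pronoun bound across the clause boundary.
Weak reading: every analyst a with some drafted-report has at least one drafted-report r such that circulated(a,r) ∧ archived(a,r).
Per analyst: a1:✓  a2:✓  a3:✓  a4:✓  a5:✓
Every analyst in the restrictor has a witness.

True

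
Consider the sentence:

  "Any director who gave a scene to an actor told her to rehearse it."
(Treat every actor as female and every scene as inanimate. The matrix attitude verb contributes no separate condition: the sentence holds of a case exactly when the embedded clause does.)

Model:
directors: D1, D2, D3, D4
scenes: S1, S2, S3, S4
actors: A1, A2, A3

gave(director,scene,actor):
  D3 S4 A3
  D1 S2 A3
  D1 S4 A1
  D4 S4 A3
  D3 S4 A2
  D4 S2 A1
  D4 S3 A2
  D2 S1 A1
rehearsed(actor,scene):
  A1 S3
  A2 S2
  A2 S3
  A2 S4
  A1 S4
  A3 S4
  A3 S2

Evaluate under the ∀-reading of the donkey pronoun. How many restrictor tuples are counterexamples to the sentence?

2

"her" takes "an actor" as antecedent and "it" takes "a scene"; both are donkey pronouns co-varying with the restrictor.
Strong reading: for every (d,s,a) with gave(d,s,a), rehearsed(a,s).
Restrictor triples: (D1,S2,A3)→rehearsed(A3,S2) ✓  (D1,S4,A1)→rehearsed(A1,S4) ✓  (D2,S1,A1)→rehearsed(A1,S1) ✗  (D3,S4,A2)→rehearsed(A2,S4) ✓  (D3,S4,A3)→rehearsed(A3,S4) ✓  (D4,S2,A1)→rehearsed(A1,S2) ✗  (D4,S3,A2)→rehearsed(A2,S3) ✓  (D4,S4,A3)→rehearsed(A3,S4) ✓
Counterexamples (restrictor triples failing the scope): 2.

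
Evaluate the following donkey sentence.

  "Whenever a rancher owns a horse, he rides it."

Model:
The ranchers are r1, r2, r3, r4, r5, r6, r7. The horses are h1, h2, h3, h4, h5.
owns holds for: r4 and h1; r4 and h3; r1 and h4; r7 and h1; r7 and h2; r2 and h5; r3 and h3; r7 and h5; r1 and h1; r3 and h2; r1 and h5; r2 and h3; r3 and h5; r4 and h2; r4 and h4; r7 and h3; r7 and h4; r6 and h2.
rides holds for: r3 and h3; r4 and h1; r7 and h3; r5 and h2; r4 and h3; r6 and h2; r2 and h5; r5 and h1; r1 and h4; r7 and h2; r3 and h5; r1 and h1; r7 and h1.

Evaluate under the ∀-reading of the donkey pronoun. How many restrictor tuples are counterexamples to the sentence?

"it" takes "a horse" as antecedent — a donkey pronoun bound across the clause boundary.
Strong reading: for every (r,h) with owns(r,h), rides(r,h).
Restrictor pairs: (r1,h1) ✓  (r1,h4) ✓  (r1,h5) ✗  (r2,h3) ✗  (r2,h5) ✓  (r3,h2) ✗  (r3,h3) ✓  (r3,h5) ✓  (r4,h1) ✓  (r4,h2) ✗  (r4,h3) ✓  (r4,h4) ✗  (r6,h2) ✓  (r7,h1) ✓  (r7,h2) ✓  (r7,h3) ✓  (r7,h4) ✗  (r7,h5) ✗
Counterexamples (restrictor pairs failing the scope): 7.

7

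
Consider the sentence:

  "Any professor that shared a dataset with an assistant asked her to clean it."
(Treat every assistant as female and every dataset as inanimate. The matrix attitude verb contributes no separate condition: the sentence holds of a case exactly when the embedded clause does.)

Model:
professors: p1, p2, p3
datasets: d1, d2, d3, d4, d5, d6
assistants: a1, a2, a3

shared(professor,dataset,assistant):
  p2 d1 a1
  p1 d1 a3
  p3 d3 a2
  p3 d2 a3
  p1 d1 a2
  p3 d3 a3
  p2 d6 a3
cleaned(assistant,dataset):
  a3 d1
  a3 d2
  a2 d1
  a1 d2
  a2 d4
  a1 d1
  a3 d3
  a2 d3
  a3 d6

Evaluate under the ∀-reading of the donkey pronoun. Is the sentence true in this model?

"her" takes "an assistant" as antecedent and "it" takes "a dataset"; both are donkey pronouns co-varying with the restrictor.
Strong reading: for every (p,d,a) with shared(p,d,a), cleaned(a,d).
Restrictor triples: (p1,d1,a2)→cleaned(a2,d1) ✓  (p1,d1,a3)→cleaned(a3,d1) ✓  (p2,d1,a1)→cleaned(a1,d1) ✓  (p2,d6,a3)→cleaned(a3,d6) ✓  (p3,d2,a3)→cleaned(a3,d2) ✓  (p3,d3,a2)→cleaned(a2,d3) ✓  (p3,d3,a3)→cleaned(a3,d3) ✓
Every restrictor triple satisfies the scope.

True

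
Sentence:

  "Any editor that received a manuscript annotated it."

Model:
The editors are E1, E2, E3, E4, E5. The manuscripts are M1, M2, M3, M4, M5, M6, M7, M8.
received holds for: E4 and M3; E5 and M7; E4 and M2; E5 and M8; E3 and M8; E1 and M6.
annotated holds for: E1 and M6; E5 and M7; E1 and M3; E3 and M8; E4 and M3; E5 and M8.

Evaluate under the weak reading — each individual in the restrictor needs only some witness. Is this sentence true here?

True

"it" takes "a manuscript" as antecedent — a donkey pronoun bound across the clause boundary.
Weak reading: every editor e with some received-manuscript has at least one received-manuscript m such that annotated(e,m).
Per editor: E1:✓  E3:✓  E4:✓  E5:✓
Every editor in the restrictor has a witness.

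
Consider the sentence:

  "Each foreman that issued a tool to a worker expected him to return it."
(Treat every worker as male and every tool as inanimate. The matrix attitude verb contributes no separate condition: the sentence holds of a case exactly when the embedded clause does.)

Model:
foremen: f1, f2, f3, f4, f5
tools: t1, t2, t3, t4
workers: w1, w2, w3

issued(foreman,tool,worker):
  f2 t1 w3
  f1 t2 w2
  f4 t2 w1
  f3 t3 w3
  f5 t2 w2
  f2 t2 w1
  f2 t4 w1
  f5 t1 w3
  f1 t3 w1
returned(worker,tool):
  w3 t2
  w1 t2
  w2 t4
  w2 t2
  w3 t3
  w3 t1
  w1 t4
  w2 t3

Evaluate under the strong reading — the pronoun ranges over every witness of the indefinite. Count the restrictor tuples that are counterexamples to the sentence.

"him" takes "a worker" as antecedent and "it" takes "a tool"; both are donkey pronouns co-varying with the restrictor.
Strong reading: for every (f,t,w) with issued(f,t,w), returned(w,t).
Restrictor triples: (f1,t2,w2)→returned(w2,t2) ✓  (f1,t3,w1)→returned(w1,t3) ✗  (f2,t1,w3)→returned(w3,t1) ✓  (f2,t2,w1)→returned(w1,t2) ✓  (f2,t4,w1)→returned(w1,t4) ✓  (f3,t3,w3)→returned(w3,t3) ✓  (f4,t2,w1)→returned(w1,t2) ✓  (f5,t1,w3)→returned(w3,t1) ✓  (f5,t2,w2)→returned(w2,t2) ✓
Counterexamples (restrictor triples failing the scope): 1.

1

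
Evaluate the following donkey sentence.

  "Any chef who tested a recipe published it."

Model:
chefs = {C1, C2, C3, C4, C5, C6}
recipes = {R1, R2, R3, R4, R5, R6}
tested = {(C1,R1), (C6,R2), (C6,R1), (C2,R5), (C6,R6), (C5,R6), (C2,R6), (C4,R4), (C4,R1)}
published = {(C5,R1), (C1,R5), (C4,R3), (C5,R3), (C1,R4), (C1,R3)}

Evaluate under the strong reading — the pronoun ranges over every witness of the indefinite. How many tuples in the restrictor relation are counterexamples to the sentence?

9

"it" takes "a recipe" as antecedent — a donkey pronoun bound across the clause boundary.
Strong reading: for every (c,r) with tested(c,r), published(c,r).
Restrictor pairs: (C1,R1) ✗  (C2,R5) ✗  (C2,R6) ✗  (C4,R1) ✗  (C4,R4) ✗  (C5,R6) ✗  (C6,R1) ✗  (C6,R2) ✗  (C6,R6) ✗
Counterexamples (restrictor pairs failing the scope): 9.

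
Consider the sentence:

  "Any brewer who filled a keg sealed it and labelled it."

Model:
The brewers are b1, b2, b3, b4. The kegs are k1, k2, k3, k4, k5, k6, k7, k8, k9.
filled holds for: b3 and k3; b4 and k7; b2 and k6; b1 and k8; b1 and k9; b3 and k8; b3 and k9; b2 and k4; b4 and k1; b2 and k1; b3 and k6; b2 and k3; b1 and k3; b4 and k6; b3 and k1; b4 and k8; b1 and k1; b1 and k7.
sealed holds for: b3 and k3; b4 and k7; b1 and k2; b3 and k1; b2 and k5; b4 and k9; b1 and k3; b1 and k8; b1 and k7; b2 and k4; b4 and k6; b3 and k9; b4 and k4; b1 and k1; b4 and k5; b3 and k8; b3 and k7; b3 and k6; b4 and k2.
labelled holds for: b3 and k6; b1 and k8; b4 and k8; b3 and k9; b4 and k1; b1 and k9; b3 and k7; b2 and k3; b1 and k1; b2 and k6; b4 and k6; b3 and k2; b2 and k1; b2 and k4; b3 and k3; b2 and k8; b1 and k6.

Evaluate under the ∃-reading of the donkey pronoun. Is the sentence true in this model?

"it" takes "a keg" as antecedent — a donkey pronoun bound across the clause boundary.
Weak reading: every brewer b with some filled-keg has at least one filled-keg k such that sealed(b,k) ∧ labelled(b,k).
Per brewer: b1:✓  b2:✓  b3:✓  b4:✓
Every brewer in the restrictor has a witness.

True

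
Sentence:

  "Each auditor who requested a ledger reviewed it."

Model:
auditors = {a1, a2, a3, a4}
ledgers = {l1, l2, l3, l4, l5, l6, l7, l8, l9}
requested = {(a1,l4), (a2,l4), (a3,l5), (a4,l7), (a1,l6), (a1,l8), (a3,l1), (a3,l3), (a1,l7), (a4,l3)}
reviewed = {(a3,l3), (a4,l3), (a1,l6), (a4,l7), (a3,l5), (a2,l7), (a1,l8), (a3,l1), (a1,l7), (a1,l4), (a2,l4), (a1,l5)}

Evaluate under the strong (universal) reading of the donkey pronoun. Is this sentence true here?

True

"it" takes "a ledger" as antecedent — a donkey pronoun bound across the clause boundary.
Strong reading: for every (a,l) with requested(a,l), reviewed(a,l).
Restrictor pairs: (a1,l4) ✓  (a1,l6) ✓  (a1,l7) ✓  (a1,l8) ✓  (a2,l4) ✓  (a3,l1) ✓  (a3,l3) ✓  (a3,l5) ✓  (a4,l3) ✓  (a4,l7) ✓
Every restrictor pair satisfies the scope.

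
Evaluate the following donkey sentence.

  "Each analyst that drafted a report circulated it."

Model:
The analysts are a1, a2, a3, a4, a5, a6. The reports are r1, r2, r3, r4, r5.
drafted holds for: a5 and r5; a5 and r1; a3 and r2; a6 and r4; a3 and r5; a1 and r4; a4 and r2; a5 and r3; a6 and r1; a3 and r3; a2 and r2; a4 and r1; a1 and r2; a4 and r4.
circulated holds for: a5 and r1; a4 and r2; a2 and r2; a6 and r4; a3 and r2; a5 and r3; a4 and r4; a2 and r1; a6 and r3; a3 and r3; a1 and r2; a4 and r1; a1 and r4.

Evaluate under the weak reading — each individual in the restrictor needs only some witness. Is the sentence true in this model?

True

"it" takes "a report" as antecedent — a donkey pronoun bound across the clause boundary.
Weak reading: every analyst a with some drafted-report has at least one drafted-report r such that circulated(a,r).
Per analyst: a1:✓  a2:✓  a3:✓  a4:✓  a5:✓  a6:✓
Every analyst in the restrictor has a witness.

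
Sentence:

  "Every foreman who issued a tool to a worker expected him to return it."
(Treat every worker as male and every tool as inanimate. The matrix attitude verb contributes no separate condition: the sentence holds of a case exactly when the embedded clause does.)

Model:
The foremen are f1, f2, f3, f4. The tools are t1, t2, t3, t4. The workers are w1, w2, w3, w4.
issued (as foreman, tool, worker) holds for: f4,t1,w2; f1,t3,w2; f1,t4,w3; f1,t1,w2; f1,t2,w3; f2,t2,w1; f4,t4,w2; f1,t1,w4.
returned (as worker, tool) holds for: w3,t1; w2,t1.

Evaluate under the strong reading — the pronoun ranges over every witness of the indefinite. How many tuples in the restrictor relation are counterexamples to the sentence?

6

"him" takes "a worker" as antecedent and "it" takes "a tool"; both are donkey pronouns co-varying with the restrictor.
Strong reading: for every (f,t,w) with issued(f,t,w), returned(w,t).
Restrictor triples: (f1,t1,w2)→returned(w2,t1) ✓  (f1,t1,w4)→returned(w4,t1) ✗  (f1,t2,w3)→returned(w3,t2) ✗  (f1,t3,w2)→returned(w2,t3) ✗  (f1,t4,w3)→returned(w3,t4) ✗  (f2,t2,w1)→returned(w1,t2) ✗  (f4,t1,w2)→returned(w2,t1) ✓  (f4,t4,w2)→returned(w2,t4) ✗
Counterexamples (restrictor triples failing the scope): 6.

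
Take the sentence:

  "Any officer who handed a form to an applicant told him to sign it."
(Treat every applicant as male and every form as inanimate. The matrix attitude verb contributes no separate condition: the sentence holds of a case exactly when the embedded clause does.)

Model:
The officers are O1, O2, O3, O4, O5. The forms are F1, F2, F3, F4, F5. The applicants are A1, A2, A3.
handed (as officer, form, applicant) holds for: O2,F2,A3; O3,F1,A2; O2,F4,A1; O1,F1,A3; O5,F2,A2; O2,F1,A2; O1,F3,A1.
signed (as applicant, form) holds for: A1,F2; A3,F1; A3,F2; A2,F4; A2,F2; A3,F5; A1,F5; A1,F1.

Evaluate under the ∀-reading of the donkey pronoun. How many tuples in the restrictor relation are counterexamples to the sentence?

"him" takes "an applicant" as antecedent and "it" takes "a form"; both are donkey pronouns co-varying with the restrictor.
Strong reading: for every (o,f,a) with handed(o,f,a), signed(a,f).
Restrictor triples: (O1,F1,A3)→signed(A3,F1) ✓  (O1,F3,A1)→signed(A1,F3) ✗  (O2,F1,A2)→signed(A2,F1) ✗  (O2,F2,A3)→signed(A3,F2) ✓  (O2,F4,A1)→signed(A1,F4) ✗  (O3,F1,A2)→signed(A2,F1) ✗  (O5,F2,A2)→signed(A2,F2) ✓
Counterexamples (restrictor triples failing the scope): 4.

4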